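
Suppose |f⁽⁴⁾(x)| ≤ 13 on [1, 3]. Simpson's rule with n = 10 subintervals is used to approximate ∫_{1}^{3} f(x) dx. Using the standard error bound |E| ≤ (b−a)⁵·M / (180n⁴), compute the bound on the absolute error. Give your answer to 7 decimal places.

|E| ≤ (2)⁵·13 / (180·10⁴) = 416/1800000 = 0.0002311.

0.0002311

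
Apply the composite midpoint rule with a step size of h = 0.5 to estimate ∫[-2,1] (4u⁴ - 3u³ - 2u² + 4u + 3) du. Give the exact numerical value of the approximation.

h = (1 − (-2))/6 = 0.5.
Midpoints m₁,…,m₆ = -1.75, -1.25, -0.75, -0.25, 0.25, 0.75.
f(m₁)=43.46875, f(m₂)=10.5, f(m₃)=1.40625, f(m₄)=1.9375, f(m₅)=3.84375, f(m₆)=4.875.
h·[f(m₁) + f(m₂) + f(m₃) + f(m₄) + f(m₅) + f(m₆)] = 0.5·(66.03125) = 33.015625.

33.015625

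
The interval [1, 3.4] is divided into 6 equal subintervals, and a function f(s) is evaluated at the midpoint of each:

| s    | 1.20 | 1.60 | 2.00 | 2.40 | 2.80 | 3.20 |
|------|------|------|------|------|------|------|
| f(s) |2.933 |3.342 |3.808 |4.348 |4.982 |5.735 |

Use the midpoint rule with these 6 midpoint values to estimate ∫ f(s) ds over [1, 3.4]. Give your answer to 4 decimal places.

10.0592

h = 0.4, n = 6.
h·[y(m₁) + y(m₂) + y(m₃) + y(m₄) + y(m₅) + y(m₆)] = 0.4·(25.148) = 10.0592.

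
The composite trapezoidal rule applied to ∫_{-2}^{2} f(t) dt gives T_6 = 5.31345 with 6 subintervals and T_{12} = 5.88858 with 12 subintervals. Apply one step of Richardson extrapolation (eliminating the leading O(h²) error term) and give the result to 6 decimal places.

6.080290

R = (4·T_{12} − T_6) / 3 = (4·5.88858 − 5.31345)/3 = (18.24087)/3 = 6.080290.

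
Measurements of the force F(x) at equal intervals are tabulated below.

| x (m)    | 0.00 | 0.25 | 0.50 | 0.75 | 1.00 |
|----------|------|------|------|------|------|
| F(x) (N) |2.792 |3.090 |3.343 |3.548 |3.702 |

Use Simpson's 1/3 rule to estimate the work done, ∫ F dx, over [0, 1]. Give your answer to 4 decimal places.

h = 0.25, n = 4.
(h/3)·[y₀ + 4y₁ + 2y₂ + 4y₃ + y₄] = 0.083333·(39.732) = 3.3110.

3.3110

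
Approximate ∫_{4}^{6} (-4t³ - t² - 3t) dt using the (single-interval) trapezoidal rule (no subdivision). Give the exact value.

T = (b−a)/2 · [f(4) + f(6)] = 1·[(-284) + (-918)] = -1202.

-1202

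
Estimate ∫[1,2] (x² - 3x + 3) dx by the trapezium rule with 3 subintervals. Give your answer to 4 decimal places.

h = (2 − 1)/3 = 0.333333.
Nodes x₀,…,x₃ = 1, 1.333333, 1.666667, 2.
f(x) = x² - 3x + 3: f₀=1, f₁=0.777778, f₂=0.777778, f₃=1.
(h/2)·[f₀ + 2f₁ + 2f₂ + f₃] = 0.166667·(5.111111) = 0.8519.

0.8519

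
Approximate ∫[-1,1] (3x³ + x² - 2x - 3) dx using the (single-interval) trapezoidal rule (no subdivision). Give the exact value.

-4

T = (b−a)/2 · [f(-1) + f(1)] = 1·[(-3) + (-1)] = -4.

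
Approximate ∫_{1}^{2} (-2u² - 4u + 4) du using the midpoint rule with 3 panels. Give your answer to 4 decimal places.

-6.6481

h = (2 − 1)/3 = 0.333333.
Midpoints m₁,…,m₃ = 1.166667, 1.5, 1.833333.
f(m₁)=-3.388889, f(m₂)=-6.5, f(m₃)=-10.055556.
h·[f(m₁) + f(m₂) + f(m₃)] = 0.333333·(-19.944444) = -6.6481.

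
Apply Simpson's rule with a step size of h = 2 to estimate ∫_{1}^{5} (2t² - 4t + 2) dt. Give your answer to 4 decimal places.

42.6667

h = (5 − 1)/2 = 2.
Nodes t₀,…,t₂ = 1, 3, 5.
f(t) = 2t² - 4t + 2: f₀=0, f₁=8, f₂=32.
(h/3)·[f₀ + 4f₁ + f₂] = 0.666667·(64) = 42.6667.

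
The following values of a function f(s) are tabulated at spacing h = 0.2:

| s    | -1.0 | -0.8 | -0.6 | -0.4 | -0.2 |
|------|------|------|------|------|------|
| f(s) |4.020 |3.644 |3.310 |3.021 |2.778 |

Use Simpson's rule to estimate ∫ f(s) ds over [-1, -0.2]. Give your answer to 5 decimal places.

2.67187

h = 0.2, n = 4.
(h/3)·[y₀ + 4y₁ + 2y₂ + 4y₃ + y₄] = 0.066667·(40.078) = 2.67187.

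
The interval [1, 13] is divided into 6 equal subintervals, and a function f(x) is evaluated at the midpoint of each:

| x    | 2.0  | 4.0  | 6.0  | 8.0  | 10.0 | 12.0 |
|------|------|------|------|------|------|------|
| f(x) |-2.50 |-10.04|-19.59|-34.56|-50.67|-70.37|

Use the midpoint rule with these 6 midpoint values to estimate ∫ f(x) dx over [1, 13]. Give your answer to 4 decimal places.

-375.4600

h = 2, n = 6.
h·[y(m₁) + y(m₂) + y(m₃) + y(m₄) + y(m₅) + y(m₆)] = 2·(-187.73) = -375.4600.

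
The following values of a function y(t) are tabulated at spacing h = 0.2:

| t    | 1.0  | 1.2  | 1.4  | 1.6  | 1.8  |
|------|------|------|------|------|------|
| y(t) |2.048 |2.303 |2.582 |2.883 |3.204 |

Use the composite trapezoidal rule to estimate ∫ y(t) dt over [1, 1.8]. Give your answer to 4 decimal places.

2.0788

h = 0.2, n = 4.
(h/2)·[y₀ + 2y₁ + 2y₂ + 2y₃ + y₄] = 0.1·(20.788) = 2.0788.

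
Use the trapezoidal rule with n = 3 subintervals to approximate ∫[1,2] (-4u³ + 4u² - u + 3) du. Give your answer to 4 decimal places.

-4.4259

h = (2 − 1)/3 = 0.333333.
Nodes u₀,…,u₃ = 1, 1.333333, 1.666667, 2.
f(u) = -4u³ + 4u² - u + 3: f₀=2, f₁=-0.703704, f₂=-6.074074, f₃=-15.
(h/2)·[f₀ + 2f₁ + 2f₂ + f₃] = 0.166667·(-26.555556) = -4.4259.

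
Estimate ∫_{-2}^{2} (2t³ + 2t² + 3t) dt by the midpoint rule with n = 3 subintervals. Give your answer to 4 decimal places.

9.4815

h = (2 − (-2))/3 = 1.333333.
Midpoints m₁,…,m₃ = -1.333333, 0, 1.333333.
f(m₁)=-5.185185, f(m₂)=0, f(m₃)=12.296296.
h·[f(m₁) + f(m₂) + f(m₃)] = 1.333333·(7.111111) = 9.4815.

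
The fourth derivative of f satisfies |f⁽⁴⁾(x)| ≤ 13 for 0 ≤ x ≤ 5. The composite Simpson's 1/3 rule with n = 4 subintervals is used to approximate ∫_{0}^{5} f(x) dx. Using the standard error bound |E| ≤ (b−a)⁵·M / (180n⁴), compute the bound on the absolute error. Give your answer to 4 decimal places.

|E| ≤ (5)⁵·13 / (180·4⁴) = 40625/46080 = 0.8816.

0.8816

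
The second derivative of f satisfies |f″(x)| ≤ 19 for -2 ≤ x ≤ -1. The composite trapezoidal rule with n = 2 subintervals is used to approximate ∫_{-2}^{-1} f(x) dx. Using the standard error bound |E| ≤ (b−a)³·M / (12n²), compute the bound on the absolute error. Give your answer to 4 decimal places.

0.3958

|E| ≤ (1)³·19 / (12·2²) = 19/48 = 0.3958.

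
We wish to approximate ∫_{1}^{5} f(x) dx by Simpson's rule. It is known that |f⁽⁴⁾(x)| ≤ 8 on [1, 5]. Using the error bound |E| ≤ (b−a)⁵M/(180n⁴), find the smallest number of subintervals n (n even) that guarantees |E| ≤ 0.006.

10

Need 8192/(180n⁴) ≤ 0.006.
n⁴ ≥ 8192/(180·0.006) = 7585.19 ⇒ n ≥ 9.3324, so the smallest even n is 10. (n must be even for Simpson's rule.)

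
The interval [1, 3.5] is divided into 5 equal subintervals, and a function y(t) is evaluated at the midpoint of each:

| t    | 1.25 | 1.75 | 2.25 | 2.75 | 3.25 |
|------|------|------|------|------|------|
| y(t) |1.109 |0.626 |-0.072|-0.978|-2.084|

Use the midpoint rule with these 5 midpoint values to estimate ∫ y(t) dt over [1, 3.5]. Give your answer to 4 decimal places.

h = 0.5, n = 5.
h·[y(m₁) + y(m₂) + y(m₃) + y(m₄) + y(m₅)] = 0.5·(-1.399) = -0.6995.

-0.6995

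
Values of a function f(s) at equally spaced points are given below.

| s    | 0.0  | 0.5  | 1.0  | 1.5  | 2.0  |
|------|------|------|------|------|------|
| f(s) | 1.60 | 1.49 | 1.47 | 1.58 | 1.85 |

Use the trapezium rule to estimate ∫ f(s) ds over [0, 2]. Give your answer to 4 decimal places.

h = 0.5, n = 4.
(h/2)·[y₀ + 2y₁ + 2y₂ + 2y₃ + y₄] = 0.25·(12.53) = 3.1325.

3.1325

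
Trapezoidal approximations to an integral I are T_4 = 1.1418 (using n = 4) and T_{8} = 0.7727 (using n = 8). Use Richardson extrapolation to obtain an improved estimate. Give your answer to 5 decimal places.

R = (4·T_{8} − T_4) / 3 = (4·0.7727 − 1.1418)/3 = (1.9490)/3 = 0.64967.

0.64967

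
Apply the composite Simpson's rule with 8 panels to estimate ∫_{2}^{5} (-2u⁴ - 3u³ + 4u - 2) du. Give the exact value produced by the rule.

-1657.9658203125

h = (5 − 2)/8 = 0.375.
Nodes u₀,…,u₈ = 2, 2.375, 2.75, 3.125, 3.5, 3.875, 4.25, 4.625, 5.
f(u) = -2u⁴ - 3u³ + 4u - 2: f₀=-50, f₁=-96.32275390625, f₂=-167.7734375, f₃=-271.78759765625, f₄=-416.75, f₅=-611.99462890625, f₆=-867.8046875, f₇=-1195.41259765625, f₈=-1607.
(h/3)·[f₀ + 4f₁ + 2f₂ + 4f₃ + 2f₄ + 4f₅ + 2f₆ + 4f₇ + f₈] = 0.125·(-13263.7265625) = -1657.9658203125.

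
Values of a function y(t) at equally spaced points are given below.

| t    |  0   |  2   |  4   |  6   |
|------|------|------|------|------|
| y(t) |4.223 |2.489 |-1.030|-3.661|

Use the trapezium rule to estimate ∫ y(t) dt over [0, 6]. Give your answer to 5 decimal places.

h = 2, n = 3.
(h/2)·[y₀ + 2y₁ + 2y₂ + y₃] = 1·(3.480) = 3.48000.

3.48000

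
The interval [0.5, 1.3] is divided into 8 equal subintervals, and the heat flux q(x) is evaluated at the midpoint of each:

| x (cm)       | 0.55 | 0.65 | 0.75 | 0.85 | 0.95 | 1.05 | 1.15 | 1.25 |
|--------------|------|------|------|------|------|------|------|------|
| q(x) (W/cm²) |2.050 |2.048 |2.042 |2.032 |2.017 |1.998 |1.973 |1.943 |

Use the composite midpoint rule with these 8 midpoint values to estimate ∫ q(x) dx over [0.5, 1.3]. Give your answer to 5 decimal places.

1.61030

h = 0.1, n = 8.
h·[y(m₁) + y(m₂) + y(m₃) + y(m₄) + y(m₅) + y(m₆) + y(m₇) + y(m₈)] = 0.1·(16.103) = 1.61030.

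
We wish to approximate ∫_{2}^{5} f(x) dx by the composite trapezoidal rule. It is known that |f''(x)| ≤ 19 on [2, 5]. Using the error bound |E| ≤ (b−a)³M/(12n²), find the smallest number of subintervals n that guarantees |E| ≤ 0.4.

Need 513/(12n²) ≤ 0.4.
n² ≥ 513/(12·0.4) = 106.875 ⇒ n ≥ 10.3380, so the smallest n is 11.

11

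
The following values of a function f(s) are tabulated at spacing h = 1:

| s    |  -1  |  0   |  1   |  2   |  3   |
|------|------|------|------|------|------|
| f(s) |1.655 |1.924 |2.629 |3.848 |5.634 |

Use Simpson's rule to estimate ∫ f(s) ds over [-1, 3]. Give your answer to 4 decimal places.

11.8783

h = 1, n = 4.
(h/3)·[y₀ + 4y₁ + 2y₂ + 4y₃ + y₄] = 0.333333·(35.635) = 11.8783.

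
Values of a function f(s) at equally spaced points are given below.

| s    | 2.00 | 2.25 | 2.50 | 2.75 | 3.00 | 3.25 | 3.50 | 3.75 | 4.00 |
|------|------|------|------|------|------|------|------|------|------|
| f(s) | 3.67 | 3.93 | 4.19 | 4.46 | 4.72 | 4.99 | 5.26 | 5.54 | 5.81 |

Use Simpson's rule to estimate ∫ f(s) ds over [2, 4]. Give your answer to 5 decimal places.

h = 0.25, n = 8.
(h/3)·[y₀ + 4y₁ + 2y₂ + 4y₃ + 2y₄ + 4y₅ + 2y₆ + 4y₇ + y₈] = 0.083333·(113.50) = 9.45833.

9.45833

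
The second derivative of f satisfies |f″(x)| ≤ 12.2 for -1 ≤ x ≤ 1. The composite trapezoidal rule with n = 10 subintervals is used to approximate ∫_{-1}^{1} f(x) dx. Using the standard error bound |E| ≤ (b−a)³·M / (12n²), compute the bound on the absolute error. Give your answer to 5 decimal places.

0.08133

|E| ≤ (2)³·12.2 / (12·10²) = 97.6/1200 = 0.08133.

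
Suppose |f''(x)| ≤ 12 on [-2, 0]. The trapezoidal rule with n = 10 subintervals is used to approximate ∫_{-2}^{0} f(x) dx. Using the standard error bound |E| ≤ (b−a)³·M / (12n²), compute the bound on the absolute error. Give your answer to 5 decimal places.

0.08000

|E| ≤ (2)³·12 / (12·10²) = 96/1200 = 0.08000.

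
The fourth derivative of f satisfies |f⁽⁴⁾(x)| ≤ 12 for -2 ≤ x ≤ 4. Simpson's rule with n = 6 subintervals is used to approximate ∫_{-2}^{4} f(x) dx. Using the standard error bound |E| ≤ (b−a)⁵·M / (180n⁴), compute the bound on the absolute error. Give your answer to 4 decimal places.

|E| ≤ (6)⁵·12 / (180·6⁴) = 93312/233280 = 0.4000.

0.4000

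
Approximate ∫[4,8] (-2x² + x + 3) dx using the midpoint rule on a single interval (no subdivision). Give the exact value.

-252

M = (b−a)·f(6) = 4·(-63) = -252.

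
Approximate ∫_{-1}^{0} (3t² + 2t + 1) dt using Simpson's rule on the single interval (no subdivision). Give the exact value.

S = (b−a)/6 · [f(-1) + 4f(-0.5) + f(0)] = 0.166667·[2 + 4·0.75 + 1] = 1.

1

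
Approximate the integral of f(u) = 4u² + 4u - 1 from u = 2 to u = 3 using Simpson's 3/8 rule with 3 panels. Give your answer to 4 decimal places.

34.3333

h = (3 − 2)/3 = 0.333333.
Nodes u₀,…,u₃ = 2, 2.333333, 2.666667, 3.
f(u) = 4u² + 4u - 1: f₀=23, f₁=30.111111, f₂=38.111111, f₃=47.
(3h/8)·[f₀ + 3f₁ + 3f₂ + f₃] = 0.125·(274.666667) = 34.3333.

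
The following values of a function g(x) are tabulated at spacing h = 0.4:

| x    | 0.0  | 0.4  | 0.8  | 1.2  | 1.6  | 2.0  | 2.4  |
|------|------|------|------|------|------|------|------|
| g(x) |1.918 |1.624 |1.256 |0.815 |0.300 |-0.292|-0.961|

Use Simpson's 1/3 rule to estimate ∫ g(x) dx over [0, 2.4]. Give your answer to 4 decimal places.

h = 0.4, n = 6.
(h/3)·[y₀ + 4y₁ + 2y₂ + 4y₃ + 2y₄ + 4y₅ + y₆] = 0.133333·(12.657) = 1.6876.

1.6876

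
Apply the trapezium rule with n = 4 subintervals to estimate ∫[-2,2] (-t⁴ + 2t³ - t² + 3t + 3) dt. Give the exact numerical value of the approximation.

-12

h = (2 − (-2))/4 = 1.
Nodes t₀,…,t₄ = -2, -1, 0, 1, 2.
f(t) = -t⁴ + 2t³ - t² + 3t + 3: f₀=-39, f₁=-4, f₂=3, f₃=6, f₄=5.
(h/2)·[f₀ + 2f₁ + 2f₂ + 2f₃ + f₄] = 0.5·(-24) = -12.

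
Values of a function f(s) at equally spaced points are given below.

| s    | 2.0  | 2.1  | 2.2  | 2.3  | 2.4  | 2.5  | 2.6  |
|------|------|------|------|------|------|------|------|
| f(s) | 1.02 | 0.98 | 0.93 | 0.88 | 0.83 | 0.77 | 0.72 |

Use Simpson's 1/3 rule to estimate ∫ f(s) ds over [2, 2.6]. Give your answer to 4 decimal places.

h = 0.1, n = 6.
(h/3)·[y₀ + 4y₁ + 2y₂ + 4y₃ + 2y₄ + 4y₅ + y₆] = 0.033333·(15.78) = 0.5260.

0.5260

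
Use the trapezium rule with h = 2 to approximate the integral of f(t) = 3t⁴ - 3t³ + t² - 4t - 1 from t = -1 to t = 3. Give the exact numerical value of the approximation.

h = (3 − (-1))/2 = 2.
Nodes t₀,…,t₂ = -1, 1, 3.
f(t) = 3t⁴ - 3t³ + t² - 4t - 1: f₀=10, f₁=-4, f₂=158.
(h/2)·[f₀ + 2f₁ + f₂] = 1·(160) = 160.

160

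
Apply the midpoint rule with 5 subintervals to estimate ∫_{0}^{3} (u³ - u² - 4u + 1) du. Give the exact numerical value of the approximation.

h = (3 − 0)/5 = 0.6.
Midpoints m₁,…,m₅ = 0.3, 0.9, 1.5, 2.1, 2.7.
f(m₁)=-0.263, f(m₂)=-2.681, f(m₃)=-3.875, f(m₄)=-2.549, f(m₅)=2.593.
h·[f(m₁) + f(m₂) + f(m₃) + f(m₄) + f(m₅)] = 0.6·(-6.775) = -4.065.

-4.065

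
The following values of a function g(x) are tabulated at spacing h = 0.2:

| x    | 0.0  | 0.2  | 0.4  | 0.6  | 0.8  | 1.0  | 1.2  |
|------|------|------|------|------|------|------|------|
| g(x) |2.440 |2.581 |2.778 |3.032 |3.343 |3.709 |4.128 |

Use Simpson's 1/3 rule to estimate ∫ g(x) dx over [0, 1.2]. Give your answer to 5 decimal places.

3.73987

h = 0.2, n = 6.
(h/3)·[y₀ + 4y₁ + 2y₂ + 4y₃ + 2y₄ + 4y₅ + y₆] = 0.066667·(56.098) = 3.73987.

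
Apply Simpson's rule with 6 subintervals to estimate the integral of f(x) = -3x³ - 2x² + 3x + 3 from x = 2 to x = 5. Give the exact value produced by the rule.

h = (5 − 2)/6 = 0.5.
Nodes x₀,…,x₆ = 2, 2.5, 3, 3.5, 4, 4.5, 5.
f(x) = -3x³ - 2x² + 3x + 3: f₀=-23, f₁=-48.875, f₂=-87, f₃=-139.625, f₄=-209, f₅=-297.375, f₆=-407.
(h/3)·[f₀ + 4f₁ + 2f₂ + 4f₃ + 2f₄ + 4f₅ + f₆] = 0.166667·(-2965.5) = -494.25.

-494.25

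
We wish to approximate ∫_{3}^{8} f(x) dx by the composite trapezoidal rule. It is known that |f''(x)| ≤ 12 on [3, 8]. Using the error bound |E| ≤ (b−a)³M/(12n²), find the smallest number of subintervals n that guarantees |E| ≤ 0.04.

Need 1500/(12n²) ≤ 0.04.
n² ≥ 1500/(12·0.04) = 3125 ⇒ n ≥ 55.9017, so the smallest n is 56.

56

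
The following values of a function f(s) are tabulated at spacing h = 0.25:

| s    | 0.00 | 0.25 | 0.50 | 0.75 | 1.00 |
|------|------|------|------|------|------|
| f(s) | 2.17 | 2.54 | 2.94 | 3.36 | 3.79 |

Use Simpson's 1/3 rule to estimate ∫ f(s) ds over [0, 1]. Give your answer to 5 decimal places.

2.95333

h = 0.25, n = 4.
(h/3)·[y₀ + 4y₁ + 2y₂ + 4y₃ + y₄] = 0.083333·(35.44) = 2.95333.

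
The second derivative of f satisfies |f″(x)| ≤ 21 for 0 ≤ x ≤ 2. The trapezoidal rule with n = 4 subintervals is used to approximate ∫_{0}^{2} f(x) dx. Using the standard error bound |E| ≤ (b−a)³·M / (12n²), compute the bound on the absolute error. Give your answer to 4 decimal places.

0.8750

|E| ≤ (2)³·21 / (12·4²) = 168/192 = 0.8750.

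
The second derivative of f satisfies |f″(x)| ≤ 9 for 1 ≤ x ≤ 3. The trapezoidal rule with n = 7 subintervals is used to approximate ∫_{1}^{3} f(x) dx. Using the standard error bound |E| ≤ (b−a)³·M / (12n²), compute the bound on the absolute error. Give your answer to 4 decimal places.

|E| ≤ (2)³·9 / (12·7²) = 72/588 = 0.1224.

0.1224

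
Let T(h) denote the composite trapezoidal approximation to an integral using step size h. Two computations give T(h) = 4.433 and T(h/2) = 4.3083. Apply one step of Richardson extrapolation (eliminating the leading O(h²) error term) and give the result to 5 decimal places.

4.26673

R = (4·T(h/2) − T(h)) / 3 = (4·4.3083 − 4.433)/3 = (12.8002)/3 = 4.26673.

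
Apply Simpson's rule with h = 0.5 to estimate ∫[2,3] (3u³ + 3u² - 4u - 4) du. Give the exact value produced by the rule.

h = (3 − 2)/2 = 0.5.
Nodes u₀,…,u₂ = 2, 2.5, 3.
f(u) = 3u³ + 3u² - 4u - 4: f₀=24, f₁=51.625, f₂=92.
(h/3)·[f₀ + 4f₁ + f₂] = 0.166667·(322.5) = 53.75.

53.75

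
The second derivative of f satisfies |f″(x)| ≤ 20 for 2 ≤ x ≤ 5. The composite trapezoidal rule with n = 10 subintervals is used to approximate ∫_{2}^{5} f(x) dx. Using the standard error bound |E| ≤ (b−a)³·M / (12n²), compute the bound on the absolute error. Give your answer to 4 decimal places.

|E| ≤ (3)³·20 / (12·10²) = 540/1200 = 0.4500.

0.4500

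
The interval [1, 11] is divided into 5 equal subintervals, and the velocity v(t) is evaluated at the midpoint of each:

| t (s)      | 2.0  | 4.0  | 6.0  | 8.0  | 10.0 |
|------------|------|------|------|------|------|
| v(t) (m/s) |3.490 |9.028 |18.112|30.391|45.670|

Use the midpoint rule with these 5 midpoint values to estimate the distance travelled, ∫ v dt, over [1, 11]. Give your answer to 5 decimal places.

h = 2, n = 5.
h·[y(m₁) + y(m₂) + y(m₃) + y(m₄) + y(m₅)] = 2·(106.691) = 213.38200.

213.38200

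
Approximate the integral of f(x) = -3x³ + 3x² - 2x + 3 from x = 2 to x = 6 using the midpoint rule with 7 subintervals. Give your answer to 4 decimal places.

-768.4082

h = (6 − 2)/7 = 0.571429.
Midpoints m₁,…,m₇ = 2.285714, 2.857143, 3.428571, 4, 4.571429, 5.142857, 5.714286.
f(m₁)=-21.723032, f(m₂)=-48.195335, f(m₃)=-89.501458, f(m₄)=-149, f(m₅)=-230.049563, f(m₆)=-336.008746, f(m₇)=-470.236152.
h·[f(m₁) + f(m₂) + f(m₃) + f(m₄) + f(m₅) + f(m₆) + f(m₇)] = 0.571429·(-1344.714286) = -768.4082.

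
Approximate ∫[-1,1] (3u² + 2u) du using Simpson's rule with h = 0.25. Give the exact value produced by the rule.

2

h = (1 − (-1))/8 = 0.25.
Nodes u₀,…,u₈ = -1, -0.75, -0.5, -0.25, 0, 0.25, 0.5, 0.75, 1.
f(u) = 3u² + 2u: f₀=1, f₁=0.1875, f₂=-0.25, f₃=-0.3125, f₄=0, f₅=0.6875, f₆=1.75, f₇=3.1875, f₈=5.
(h/3)·[f₀ + 4f₁ + 2f₂ + 4f₃ + 2f₄ + 4f₅ + 2f₆ + 4f₇ + f₈] = 0.083333·(24) = 2.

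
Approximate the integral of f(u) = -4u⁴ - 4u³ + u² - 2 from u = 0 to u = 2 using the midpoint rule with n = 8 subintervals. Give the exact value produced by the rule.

h = (2 − 0)/8 = 0.25.
Midpoints m₁,…,m₈ = 0.125, 0.375, 0.625, 0.875, 1.125, 1.375, 1.625, 1.875.
f(m₁)=-1.9931640625, f(m₂)=-2.1494140625, f(m₃)=-3.1962890625, f(m₄)=-6.2587890625, f(m₅)=-12.8369140625, f(m₆)=-24.8056640625, f(m₇)=-44.4150390625, f(m₈)=-74.2900390625.
h·[f(m₁) + f(m₂) + f(m₃) + f(m₄) + f(m₅) + f(m₆) + f(m₇) + f(m₈)] = 0.25·(-169.9453125) = -42.486328125.

-42.486328125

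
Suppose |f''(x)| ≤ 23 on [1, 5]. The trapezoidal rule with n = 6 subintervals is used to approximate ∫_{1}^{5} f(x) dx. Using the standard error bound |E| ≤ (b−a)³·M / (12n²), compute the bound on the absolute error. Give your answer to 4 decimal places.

3.4074

|E| ≤ (4)³·23 / (12·6²) = 1472/432 = 3.4074.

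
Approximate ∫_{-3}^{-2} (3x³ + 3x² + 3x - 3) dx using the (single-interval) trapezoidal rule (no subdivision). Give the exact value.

T = (b−a)/2 · [f(-3) + f(-2)] = 0.5·[(-66) + (-21)] = -43.5.

-43.5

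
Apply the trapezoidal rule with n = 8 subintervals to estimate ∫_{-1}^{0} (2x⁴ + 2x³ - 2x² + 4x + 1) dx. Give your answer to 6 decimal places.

h = (0 − (-1))/8 = 0.125.
Nodes x₀,…,x₈ = -1, -0.875, -0.75, -0.625, -0.5, -0.375, -0.25, -0.125, 0.
f(x) = 2x⁴ + 2x³ - 2x² + 4x + 1: f₀=-5, f₁=-4.19873046875, f₂=-3.3359375, f₃=-2.46435546875, f₄=-1.625, f₅=-0.84716796875, f₆=-0.1484375, f₇=0.46533203125, f₈=1.
(h/2)·[f₀ + 2f₁ + 2f₂ + 2f₃ + 2f₄ + 2f₅ + 2f₆ + 2f₇ + f₈] = 0.0625·(-28.30859375) = -1.769287.

-1.769287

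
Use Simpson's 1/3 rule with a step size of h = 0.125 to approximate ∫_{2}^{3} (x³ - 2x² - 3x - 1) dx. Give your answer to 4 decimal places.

h = (3 − 2)/8 = 0.125.
Nodes x₀,…,x₈ = 2, 2.125, 2.25, 2.375, 2.5, 2.625, 2.75, 2.875, 3.
f(x) = x³ - 2x² - 3x - 1: f₀=-7, f₁=-6.810546875, f₂=-6.484375, f₃=-6.009765625, f₄=-5.375, f₅=-4.568359375, f₆=-3.578125, f₇=-2.392578125, f₈=-1.
(h/3)·[f₀ + 4f₁ + 2f₂ + 4f₃ + 2f₄ + 4f₅ + 2f₆ + 4f₇ + f₈] = 0.041667·(-118) = -4.9167.

-4.9167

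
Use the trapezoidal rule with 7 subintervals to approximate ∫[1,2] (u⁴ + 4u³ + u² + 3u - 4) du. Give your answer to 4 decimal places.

h = (2 − 1)/7 = 0.142857.
Nodes u₀,…,u₇ = 1, 1.142857, 1.285714, 1.428571, 1.571429, 1.714286, 1.857143, 2.
f(u) = u⁴ + 4u³ + u² + 3u - 4: f₀=5, f₁=8.411495, f₂=12.744273, f₃=18.153269, f₄=24.803415, f₅=32.869638, f₆=42.536860, f₇=54.
(h/2)·[f₀ + 2f₁ + 2f₂ + 2f₃ + 2f₄ + 2f₅ + 2f₆ + f₇] = 0.071429·(338.037901) = 24.1456.

24.1456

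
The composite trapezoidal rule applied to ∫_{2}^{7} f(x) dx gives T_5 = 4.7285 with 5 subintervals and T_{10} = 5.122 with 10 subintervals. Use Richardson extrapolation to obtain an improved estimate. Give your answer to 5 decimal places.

R = (4·T_{10} − T_5) / 3 = (4·5.122 − 4.7285)/3 = (15.7595)/3 = 5.25317.

5.25317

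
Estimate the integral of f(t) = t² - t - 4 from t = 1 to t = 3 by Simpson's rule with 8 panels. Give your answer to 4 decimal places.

-3.3333

h = (3 − 1)/8 = 0.25.
Nodes t₀,…,t₈ = 1, 1.25, 1.5, 1.75, 2, 2.25, 2.5, 2.75, 3.
f(t) = t² - t - 4: f₀=-4, f₁=-3.6875, f₂=-3.25, f₃=-2.6875, f₄=-2, f₅=-1.1875, f₆=-0.25, f₇=0.8125, f₈=2.
(h/3)·[f₀ + 4f₁ + 2f₂ + 4f₃ + 2f₄ + 4f₅ + 2f₆ + 4f₇ + f₈] = 0.083333·(-40) = -3.3333.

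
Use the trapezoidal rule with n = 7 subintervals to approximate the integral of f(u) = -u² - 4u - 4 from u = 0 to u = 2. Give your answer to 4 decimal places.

-18.6939

h = (2 − 0)/7 = 0.285714.
Nodes u₀,…,u₇ = 0, 0.285714, 0.571429, 0.857143, 1.142857, 1.428571, 1.714286, 2.
f(u) = -u² - 4u - 4: f₀=-4, f₁=-5.224490, f₂=-6.612245, f₃=-8.163265, f₄=-9.877551, f₅=-11.755102, f₆=-13.795918, f₇=-16.
(h/2)·[f₀ + 2f₁ + 2f₂ + 2f₃ + 2f₄ + 2f₅ + 2f₆ + f₇] = 0.142857·(-130.857143) = -18.6939.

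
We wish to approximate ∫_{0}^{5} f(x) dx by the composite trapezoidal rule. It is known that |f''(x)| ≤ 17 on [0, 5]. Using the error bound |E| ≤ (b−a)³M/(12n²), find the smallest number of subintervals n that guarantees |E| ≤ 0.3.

25

Need 2125/(12n²) ≤ 0.3.
n² ≥ 2125/(12·0.3) = 590.278 ⇒ n ≥ 24.2956, so the smallest n is 25.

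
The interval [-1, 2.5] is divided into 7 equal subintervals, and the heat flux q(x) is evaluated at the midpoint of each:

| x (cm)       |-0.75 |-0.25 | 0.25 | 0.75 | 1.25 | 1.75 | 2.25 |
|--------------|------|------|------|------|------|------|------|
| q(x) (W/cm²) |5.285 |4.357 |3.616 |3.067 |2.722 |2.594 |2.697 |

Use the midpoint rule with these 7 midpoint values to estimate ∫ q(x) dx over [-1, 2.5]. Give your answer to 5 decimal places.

h = 0.5, n = 7.
h·[y(m₁) + y(m₂) + y(m₃) + y(m₄) + y(m₅) + y(m₆) + y(m₇)] = 0.5·(24.338) = 12.16900.

12.16900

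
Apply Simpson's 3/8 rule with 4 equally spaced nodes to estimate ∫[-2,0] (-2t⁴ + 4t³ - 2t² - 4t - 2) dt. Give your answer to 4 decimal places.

-30.3704

h = (0 − (-2))/3 = 0.666667.
Nodes t₀,…,t₃ = -2, -1.333333, -0.666667, 0.
f(t) = -2t⁴ + 4t³ - 2t² - 4t - 2: f₀=-66, f₁=-16.024691, f₂=-1.802469, f₃=-2.
(3h/8)·[f₀ + 3f₁ + 3f₂ + f₃] = 0.25·(-121.481481) = -30.3704.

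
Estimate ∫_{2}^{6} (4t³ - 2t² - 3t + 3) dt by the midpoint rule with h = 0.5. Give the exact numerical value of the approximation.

h = (6 − 2)/8 = 0.5.
Midpoints m₁,…,m₈ = 2.25, 2.75, 3.25, 3.75, 4.25, 4.75, 5.25, 5.75.
f(m₁)=31.6875, f(m₂)=62.8125, f(m₃)=109.4375, f(m₄)=174.5625, f(m₅)=261.1875, f(m₆)=372.3125, f(m₇)=510.9375, f(m₈)=680.0625.
h·[f(m₁) + f(m₂) + f(m₃) + f(m₄) + f(m₅) + f(m₆) + f(m₇) + f(m₈)] = 0.5·(2203) = 1101.5.

1101.5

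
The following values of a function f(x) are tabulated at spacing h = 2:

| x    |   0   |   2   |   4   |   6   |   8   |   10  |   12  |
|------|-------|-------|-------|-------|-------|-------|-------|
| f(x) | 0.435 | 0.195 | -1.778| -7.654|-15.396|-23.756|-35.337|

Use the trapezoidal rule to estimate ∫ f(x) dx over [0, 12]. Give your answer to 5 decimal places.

h = 2, n = 6.
(h/2)·[y₀ + 2y₁ + 2y₂ + 2y₃ + 2y₄ + 2y₅ + y₆] = 1·(-131.680) = -131.68000.

-131.68000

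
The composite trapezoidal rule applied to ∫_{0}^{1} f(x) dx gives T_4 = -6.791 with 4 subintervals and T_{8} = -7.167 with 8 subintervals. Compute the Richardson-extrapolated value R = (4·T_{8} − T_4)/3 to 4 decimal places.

-7.2923

R = (4·T_{8} − T_4) / 3 = (4·(-7.167) − (-6.791))/3 = (-21.877)/3 = -7.2923.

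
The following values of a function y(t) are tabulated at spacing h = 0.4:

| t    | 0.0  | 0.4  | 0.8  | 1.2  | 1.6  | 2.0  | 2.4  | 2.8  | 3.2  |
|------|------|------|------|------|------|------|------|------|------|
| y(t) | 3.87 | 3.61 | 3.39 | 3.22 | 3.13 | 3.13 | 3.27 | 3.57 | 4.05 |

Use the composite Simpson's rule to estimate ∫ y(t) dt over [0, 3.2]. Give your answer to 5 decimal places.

h = 0.4, n = 8.
(h/3)·[y₀ + 4y₁ + 2y₂ + 4y₃ + 2y₄ + 4y₅ + 2y₆ + 4y₇ + y₈] = 0.133333·(81.62) = 10.88267.

10.88267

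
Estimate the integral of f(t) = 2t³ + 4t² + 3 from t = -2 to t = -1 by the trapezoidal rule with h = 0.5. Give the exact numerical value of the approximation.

h = (-1 − (-2))/2 = 0.5.
Nodes t₀,…,t₂ = -2, -1.5, -1.
f(t) = 2t³ + 4t² + 3: f₀=3, f₁=5.25, f₂=5.
(h/2)·[f₀ + 2f₁ + f₂] = 0.25·(18.5) = 4.625.

4.625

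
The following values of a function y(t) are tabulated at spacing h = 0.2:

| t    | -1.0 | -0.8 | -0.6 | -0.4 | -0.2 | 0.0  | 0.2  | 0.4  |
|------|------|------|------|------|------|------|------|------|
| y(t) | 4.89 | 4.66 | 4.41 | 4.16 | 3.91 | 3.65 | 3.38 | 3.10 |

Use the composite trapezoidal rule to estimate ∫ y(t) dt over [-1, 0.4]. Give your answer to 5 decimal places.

h = 0.2, n = 7.
(h/2)·[y₀ + 2y₁ + 2y₂ + 2y₃ + 2y₄ + 2y₅ + 2y₆ + y₇] = 0.1·(56.33) = 5.63300.

5.63300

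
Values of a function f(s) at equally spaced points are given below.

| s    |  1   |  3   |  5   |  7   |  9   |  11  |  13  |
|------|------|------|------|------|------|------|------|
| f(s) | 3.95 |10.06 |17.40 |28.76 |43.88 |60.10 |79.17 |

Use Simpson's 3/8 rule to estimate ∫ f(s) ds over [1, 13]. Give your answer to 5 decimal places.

401.22000

h = 2, n = 6.
(3h/8)·[y₀ + 3y₁ + 3y₂ + 2y₃ + 3y₄ + 3y₅ + y₆] = 0.75·(534.96) = 401.22000.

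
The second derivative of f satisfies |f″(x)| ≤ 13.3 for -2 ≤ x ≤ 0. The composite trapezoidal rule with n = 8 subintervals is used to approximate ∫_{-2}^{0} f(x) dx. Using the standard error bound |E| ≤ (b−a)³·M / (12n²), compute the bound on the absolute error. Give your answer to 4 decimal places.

0.1385

|E| ≤ (2)³·13.3 / (12·8²) = 106.4/768 = 0.1385.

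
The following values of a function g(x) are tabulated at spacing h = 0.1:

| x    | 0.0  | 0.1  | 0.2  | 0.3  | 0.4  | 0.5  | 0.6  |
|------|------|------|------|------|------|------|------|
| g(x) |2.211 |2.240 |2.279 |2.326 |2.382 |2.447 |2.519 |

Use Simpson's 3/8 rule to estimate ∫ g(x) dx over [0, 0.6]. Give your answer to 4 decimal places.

1.4035

h = 0.1, n = 6.
(3h/8)·[y₀ + 3y₁ + 3y₂ + 2y₃ + 3y₄ + 3y₅ + y₆] = 0.0375·(37.426) = 1.4035.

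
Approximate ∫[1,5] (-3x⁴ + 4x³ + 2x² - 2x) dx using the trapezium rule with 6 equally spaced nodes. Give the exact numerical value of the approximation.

-1254.71616

h = (5 − 1)/5 = 0.8.
Nodes x₀,…,x₅ = 1, 1.8, 2.6, 3.4, 4.2, 5.
f(x) = -3x⁴ + 4x³ + 2x² - 2x: f₀=1, f₁=-5.2848, f₂=-58.4688, f₃=-227.3648, f₄=-610.2768, f₅=-1335.
(h/2)·[f₀ + 2f₁ + 2f₂ + 2f₃ + 2f₄ + f₅] = 0.4·(-3136.7904) = -1254.71616.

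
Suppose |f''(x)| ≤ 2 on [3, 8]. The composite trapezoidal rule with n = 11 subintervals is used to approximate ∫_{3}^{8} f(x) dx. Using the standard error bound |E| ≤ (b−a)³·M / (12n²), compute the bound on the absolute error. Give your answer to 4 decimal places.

0.1722

|E| ≤ (5)³·2 / (12·11²) = 250/1452 = 0.1722.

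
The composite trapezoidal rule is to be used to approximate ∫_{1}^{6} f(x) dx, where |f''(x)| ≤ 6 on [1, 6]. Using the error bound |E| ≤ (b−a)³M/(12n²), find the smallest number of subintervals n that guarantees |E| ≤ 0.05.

Need 750/(12n²) ≤ 0.05.
n² ≥ 750/(12·0.05) = 1250 ⇒ n ≥ 35.3553, so the smallest n is 36.

36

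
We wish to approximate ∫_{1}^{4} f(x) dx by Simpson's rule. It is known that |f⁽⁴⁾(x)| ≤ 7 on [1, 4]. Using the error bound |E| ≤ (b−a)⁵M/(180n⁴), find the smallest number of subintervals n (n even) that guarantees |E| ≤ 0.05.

4

Need 1701/(180n⁴) ≤ 0.05.
n⁴ ≥ 1701/(180·0.05) = 189 ⇒ n ≥ 3.7078, so the smallest even n is 4. (n must be even for Simpson's rule.)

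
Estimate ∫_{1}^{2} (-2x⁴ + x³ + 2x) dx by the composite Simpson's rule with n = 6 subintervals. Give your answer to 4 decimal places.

h = (2 − 1)/6 = 0.166667.
Nodes x₀,…,x₆ = 1, 1.166667, 1.333333, 1.5, 1.666667, 1.833333, 2.
f(x) = -2x⁴ + x³ + 2x: f₀=1, f₁=0.216049, f₂=-1.283951, f₃=-3.75, f₄=-7.469136, f₅=-12.765432, f₆=-20.
(h/3)·[f₀ + 4f₁ + 2f₂ + 4f₃ + 2f₄ + 4f₅ + f₆] = 0.055556·(-101.703704) = -5.6502.

-5.6502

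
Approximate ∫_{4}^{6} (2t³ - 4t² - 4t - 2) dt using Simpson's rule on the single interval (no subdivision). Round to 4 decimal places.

273.3333

S = (b−a)/6 · [f(4) + 4f(5) + f(6)] = 0.333333·[46 + 4·128 + 262] = 273.3333.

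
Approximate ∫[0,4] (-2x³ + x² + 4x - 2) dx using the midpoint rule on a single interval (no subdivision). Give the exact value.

-24

M = (b−a)·f(2) = 4·(-6) = -24.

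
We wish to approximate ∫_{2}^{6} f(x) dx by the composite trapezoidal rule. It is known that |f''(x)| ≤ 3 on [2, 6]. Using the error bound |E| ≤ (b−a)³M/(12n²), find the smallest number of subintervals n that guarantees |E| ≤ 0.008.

45

Need 192/(12n²) ≤ 0.008.
n² ≥ 192/(12·0.008) = 2000 ⇒ n ≥ 44.7214, so the smallest n is 45.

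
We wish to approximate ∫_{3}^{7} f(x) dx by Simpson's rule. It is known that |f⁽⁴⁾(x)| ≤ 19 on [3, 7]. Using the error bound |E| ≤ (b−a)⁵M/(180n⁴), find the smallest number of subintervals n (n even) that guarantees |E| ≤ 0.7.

Need 19456/(180n⁴) ≤ 0.7.
n⁴ ≥ 19456/(180·0.7) = 154.413 ⇒ n ≥ 3.5251, so the smallest even n is 4. (n must be even for Simpson's rule.)

4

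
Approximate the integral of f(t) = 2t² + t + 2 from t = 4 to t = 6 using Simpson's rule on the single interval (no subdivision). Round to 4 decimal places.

115.3333

S = (b−a)/6 · [f(4) + 4f(5) + f(6)] = 0.333333·[38 + 4·57 + 80] = 115.3333.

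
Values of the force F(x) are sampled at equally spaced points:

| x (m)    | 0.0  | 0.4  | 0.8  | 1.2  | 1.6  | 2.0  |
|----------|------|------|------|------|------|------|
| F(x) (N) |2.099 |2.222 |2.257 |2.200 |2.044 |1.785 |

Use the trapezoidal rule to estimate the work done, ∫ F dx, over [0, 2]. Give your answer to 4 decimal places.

4.2660

h = 0.4, n = 5.
(h/2)·[y₀ + 2y₁ + 2y₂ + 2y₃ + 2y₄ + y₅] = 0.2·(21.330) = 4.2660.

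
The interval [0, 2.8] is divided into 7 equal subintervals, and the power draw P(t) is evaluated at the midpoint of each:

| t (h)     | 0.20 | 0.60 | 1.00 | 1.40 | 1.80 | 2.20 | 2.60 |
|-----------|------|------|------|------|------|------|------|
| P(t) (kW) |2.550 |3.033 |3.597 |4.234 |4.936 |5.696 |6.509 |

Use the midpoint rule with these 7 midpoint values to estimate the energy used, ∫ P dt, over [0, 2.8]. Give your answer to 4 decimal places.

12.2220

h = 0.4, n = 7.
h·[y(m₁) + y(m₂) + y(m₃) + y(m₄) + y(m₅) + y(m₆) + y(m₇)] = 0.4·(30.555) = 12.2220.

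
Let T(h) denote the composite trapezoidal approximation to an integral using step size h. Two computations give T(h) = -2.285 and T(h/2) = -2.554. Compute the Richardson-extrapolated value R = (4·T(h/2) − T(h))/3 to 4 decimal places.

-2.6437

R = (4·T(h/2) − T(h)) / 3 = (4·(-2.554) − (-2.285))/3 = (-7.931)/3 = -2.6437.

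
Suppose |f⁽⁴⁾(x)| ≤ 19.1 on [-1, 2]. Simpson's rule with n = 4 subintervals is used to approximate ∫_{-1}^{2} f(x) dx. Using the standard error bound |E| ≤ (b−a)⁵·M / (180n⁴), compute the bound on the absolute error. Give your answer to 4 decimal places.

|E| ≤ (3)⁵·19.1 / (180·4⁴) = 4641.3/46080 = 0.1007.

0.1007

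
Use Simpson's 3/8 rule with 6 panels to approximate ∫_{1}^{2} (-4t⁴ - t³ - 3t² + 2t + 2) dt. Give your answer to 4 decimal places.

-30.5509

h = (2 − 1)/6 = 0.166667.
Nodes t₀,…,t₆ = 1, 1.166667, 1.333333, 1.5, 1.666667, 1.833333, 2.
f(t) = -4t⁴ - t³ - 3t² + 2t + 2: f₀=-4, f₁=-8.748457, f₂=-15.679012, f₃=-25.375, f₄=-38.493827, f₅=-55.766975, f₆=-78.
(3h/8)·[f₀ + 3f₁ + 3f₂ + 2f₃ + 3f₄ + 3f₅ + f₆] = 0.0625·(-488.814815) = -30.5509.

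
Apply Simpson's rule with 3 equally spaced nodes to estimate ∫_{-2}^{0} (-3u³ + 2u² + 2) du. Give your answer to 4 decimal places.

h = (0 − (-2))/2 = 1.
Nodes u₀,…,u₂ = -2, -1, 0.
f(u) = -3u³ + 2u² + 2: f₀=34, f₁=7, f₂=2.
(h/3)·[f₀ + 4f₁ + f₂] = 0.333333·(64) = 21.3333.

21.3333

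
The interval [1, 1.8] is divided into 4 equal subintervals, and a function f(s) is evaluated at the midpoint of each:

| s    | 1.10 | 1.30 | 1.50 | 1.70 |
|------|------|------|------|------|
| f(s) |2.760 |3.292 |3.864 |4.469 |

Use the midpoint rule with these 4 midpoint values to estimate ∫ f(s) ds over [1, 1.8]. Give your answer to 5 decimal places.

2.87700

h = 0.2, n = 4.
h·[y(m₁) + y(m₂) + y(m₃) + y(m₄)] = 0.2·(14.385) = 2.87700.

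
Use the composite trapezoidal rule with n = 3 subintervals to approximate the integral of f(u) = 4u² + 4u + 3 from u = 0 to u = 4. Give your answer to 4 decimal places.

h = (4 − 0)/3 = 1.333333.
Nodes u₀,…,u₃ = 0, 1.333333, 2.666667, 4.
f(u) = 4u² + 4u + 3: f₀=3, f₁=15.444444, f₂=42.111111, f₃=83.
(h/2)·[f₀ + 2f₁ + 2f₂ + f₃] = 0.666667·(201.111111) = 134.0741.

134.0741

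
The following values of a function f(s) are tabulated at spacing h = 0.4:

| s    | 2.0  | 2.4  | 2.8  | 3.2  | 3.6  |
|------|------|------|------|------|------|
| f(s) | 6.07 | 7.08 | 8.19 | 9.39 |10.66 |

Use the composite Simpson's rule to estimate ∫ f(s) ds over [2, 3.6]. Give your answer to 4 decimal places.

h = 0.4, n = 4.
(h/3)·[y₀ + 4y₁ + 2y₂ + 4y₃ + y₄] = 0.133333·(98.99) = 13.1987.

13.1987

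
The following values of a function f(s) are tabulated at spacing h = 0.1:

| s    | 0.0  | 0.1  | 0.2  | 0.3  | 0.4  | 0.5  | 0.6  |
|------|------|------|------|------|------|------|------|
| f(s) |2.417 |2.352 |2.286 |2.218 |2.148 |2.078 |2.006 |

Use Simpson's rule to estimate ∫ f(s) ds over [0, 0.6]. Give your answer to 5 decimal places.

1.32943

h = 0.1, n = 6.
(h/3)·[y₀ + 4y₁ + 2y₂ + 4y₃ + 2y₄ + 4y₅ + y₆] = 0.033333·(39.883) = 1.32943.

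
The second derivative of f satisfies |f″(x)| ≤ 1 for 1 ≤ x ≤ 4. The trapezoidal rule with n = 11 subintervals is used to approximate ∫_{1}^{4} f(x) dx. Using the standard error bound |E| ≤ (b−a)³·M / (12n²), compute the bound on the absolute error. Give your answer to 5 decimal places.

|E| ≤ (3)³·1 / (12·11²) = 27/1452 = 0.01860.

0.01860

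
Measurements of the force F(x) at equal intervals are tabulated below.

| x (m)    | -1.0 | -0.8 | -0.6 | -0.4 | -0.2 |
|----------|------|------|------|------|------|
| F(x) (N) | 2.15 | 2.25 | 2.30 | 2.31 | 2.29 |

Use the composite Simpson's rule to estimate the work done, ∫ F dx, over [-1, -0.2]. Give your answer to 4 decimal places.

h = 0.2, n = 4.
(h/3)·[y₀ + 4y₁ + 2y₂ + 4y₃ + y₄] = 0.066667·(27.28) = 1.8187.

1.8187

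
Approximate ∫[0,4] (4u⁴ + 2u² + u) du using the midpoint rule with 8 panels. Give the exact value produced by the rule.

859.0625

h = (4 − 0)/8 = 0.5.
Midpoints m₁,…,m₈ = 0.25, 0.75, 1.25, 1.75, 2.25, 2.75, 3.25, 3.75.
f(m₁)=0.390625, f(m₂)=3.140625, f(m₃)=14.140625, f(m₄)=45.390625, f(m₅)=114.890625, f(m₆)=246.640625, f(m₇)=470.640625, f(m₈)=822.890625.
h·[f(m₁) + f(m₂) + f(m₃) + f(m₄) + f(m₅) + f(m₆) + f(m₇) + f(m₈)] = 0.5·(1718.125) = 859.0625.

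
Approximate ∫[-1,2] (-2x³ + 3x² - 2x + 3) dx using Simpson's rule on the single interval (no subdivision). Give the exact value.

S = (b−a)/6 · [f(-1) + 4f(0.5) + f(2)] = 0.5·[10 + 4·2.5 + (-5)] = 7.5.

7.5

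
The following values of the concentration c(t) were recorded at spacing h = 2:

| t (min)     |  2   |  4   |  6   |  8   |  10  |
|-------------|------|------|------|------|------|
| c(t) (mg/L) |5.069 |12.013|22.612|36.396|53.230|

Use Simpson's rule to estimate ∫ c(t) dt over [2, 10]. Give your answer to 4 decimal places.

198.1060

h = 2, n = 4.
(h/3)·[y₀ + 4y₁ + 2y₂ + 4y₃ + y₄] = 0.666667·(297.159) = 198.1060.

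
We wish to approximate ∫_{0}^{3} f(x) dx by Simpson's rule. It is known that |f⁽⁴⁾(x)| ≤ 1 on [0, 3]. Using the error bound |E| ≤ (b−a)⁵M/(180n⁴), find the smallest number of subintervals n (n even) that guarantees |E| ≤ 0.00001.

20

Need 243/(180n⁴) ≤ 0.00001.
n⁴ ≥ 243/(180·0.00001) = 135000 ⇒ n ≥ 19.1683, so the smallest even n is 20. (n must be even for Simpson's rule.)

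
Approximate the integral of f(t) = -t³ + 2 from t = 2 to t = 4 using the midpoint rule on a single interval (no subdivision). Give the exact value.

-50

M = (b−a)·f(3) = 2·(-25) = -50.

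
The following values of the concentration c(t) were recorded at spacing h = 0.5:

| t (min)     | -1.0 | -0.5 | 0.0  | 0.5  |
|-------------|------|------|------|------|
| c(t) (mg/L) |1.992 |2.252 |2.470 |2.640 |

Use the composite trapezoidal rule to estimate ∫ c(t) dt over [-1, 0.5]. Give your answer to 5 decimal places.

h = 0.5, n = 3.
(h/2)·[y₀ + 2y₁ + 2y₂ + y₃] = 0.25·(14.076) = 3.51900.

3.51900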